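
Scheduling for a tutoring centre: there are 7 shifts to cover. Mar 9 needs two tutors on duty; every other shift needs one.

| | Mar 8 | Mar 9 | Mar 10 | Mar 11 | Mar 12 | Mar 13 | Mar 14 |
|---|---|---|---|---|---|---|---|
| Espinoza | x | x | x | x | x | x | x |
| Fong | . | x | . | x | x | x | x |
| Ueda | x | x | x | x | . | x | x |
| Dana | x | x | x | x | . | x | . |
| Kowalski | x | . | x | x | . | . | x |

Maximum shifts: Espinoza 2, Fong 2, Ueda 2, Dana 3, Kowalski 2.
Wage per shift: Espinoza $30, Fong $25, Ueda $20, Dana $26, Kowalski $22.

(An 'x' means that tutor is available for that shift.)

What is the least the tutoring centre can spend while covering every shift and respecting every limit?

$186

Picking the cheapest available tutor for each shift independently would cost $170, but that ignores the shift limits.
An optimal schedule: Mar 8→Ueda, Mar 9→Fong+Dana, Mar 10→Ueda, Mar 11→Kowalski, Mar 12→Fong, Mar 13→Dana, Mar 14→Kowalski.
Total: 20 + 25 + 26 + 20 + 22 + 25 + 26 + 22 = $186.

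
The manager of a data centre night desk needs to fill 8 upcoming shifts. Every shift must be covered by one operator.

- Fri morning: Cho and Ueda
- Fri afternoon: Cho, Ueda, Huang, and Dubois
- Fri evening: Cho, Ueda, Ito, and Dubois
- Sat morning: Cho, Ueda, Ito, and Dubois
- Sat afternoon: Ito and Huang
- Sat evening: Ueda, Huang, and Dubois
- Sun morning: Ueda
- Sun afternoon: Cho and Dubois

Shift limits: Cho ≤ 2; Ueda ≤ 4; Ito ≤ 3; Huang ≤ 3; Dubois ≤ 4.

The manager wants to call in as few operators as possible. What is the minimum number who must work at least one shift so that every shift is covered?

8 slots to fill and no one can take more than 4, so at least ⌈8/4⌉ = 2 operators are needed.
Shifts {Sat afternoon, Sun morning, Sun afternoon} need 3 slots, but among the operators available for them (Cho, Ueda, Ito, Huang, and Dubois) any 2 together supply at most 2. So 2 operators are not enough.
Cho, Ueda, and Ito alone can cover everything: Fri morning→Cho, Fri afternoon→Ueda, Fri evening→Ueda, Sat morning→Ito, Sat afternoon→Ito, Sat evening→Ueda, Sun morning→Ueda, Sun afternoon→Cho.

3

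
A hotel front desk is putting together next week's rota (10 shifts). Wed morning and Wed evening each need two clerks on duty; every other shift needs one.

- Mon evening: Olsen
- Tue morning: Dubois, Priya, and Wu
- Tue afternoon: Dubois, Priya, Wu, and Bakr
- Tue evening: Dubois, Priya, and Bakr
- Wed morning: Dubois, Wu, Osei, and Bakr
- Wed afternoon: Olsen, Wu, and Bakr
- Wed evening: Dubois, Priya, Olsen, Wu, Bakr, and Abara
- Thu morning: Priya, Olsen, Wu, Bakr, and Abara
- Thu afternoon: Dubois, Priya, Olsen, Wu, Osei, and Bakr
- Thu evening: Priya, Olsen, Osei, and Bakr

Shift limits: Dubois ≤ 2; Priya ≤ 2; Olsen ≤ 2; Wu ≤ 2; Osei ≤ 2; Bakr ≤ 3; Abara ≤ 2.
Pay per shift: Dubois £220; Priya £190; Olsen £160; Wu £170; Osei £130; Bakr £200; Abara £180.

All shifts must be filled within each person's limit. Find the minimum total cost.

Mon evening can only be covered by Olsen, so that assignment is forced.
Picking the cheapest available clerk for each shift independently would cost £1900, but that ignores the shift limits.
An optimal schedule: Mon evening→Olsen, Tue morning→Wu, Tue afternoon→Wu, Tue evening→Priya, Wed morning→Osei+Bakr, Wed afternoon→Olsen, Wed evening→Abara+Bakr, Thu morning→Abara, Thu afternoon→Priya, Thu evening→Osei.
Total: 160 + 170 + 170 + 190 + 130 + 200 + 160 + 180 + 200 + 180 + 190 + 130 = £2060.

£2060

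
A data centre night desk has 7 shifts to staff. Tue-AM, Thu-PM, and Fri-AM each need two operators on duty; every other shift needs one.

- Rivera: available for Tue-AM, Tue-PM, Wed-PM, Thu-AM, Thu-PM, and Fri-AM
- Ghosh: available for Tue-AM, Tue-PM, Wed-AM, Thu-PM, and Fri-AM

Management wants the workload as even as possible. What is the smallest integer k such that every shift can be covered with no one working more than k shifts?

5

With 2 operators and 10 worker-slots to fill, someone must work at least ⌈10/2⌉ = 5 shifts, so k ≥ 5.
k = 5 works: Tue-AM→Rivera+Ghosh, Tue-PM→Ghosh, Wed-AM→Ghosh, Wed-PM→Rivera, Thu-AM→Rivera, Thu-PM→Rivera+Ghosh, Fri-AM→Rivera+Ghosh.
Loads: Rivera 5, Ghosh 5 — all ≤ 5.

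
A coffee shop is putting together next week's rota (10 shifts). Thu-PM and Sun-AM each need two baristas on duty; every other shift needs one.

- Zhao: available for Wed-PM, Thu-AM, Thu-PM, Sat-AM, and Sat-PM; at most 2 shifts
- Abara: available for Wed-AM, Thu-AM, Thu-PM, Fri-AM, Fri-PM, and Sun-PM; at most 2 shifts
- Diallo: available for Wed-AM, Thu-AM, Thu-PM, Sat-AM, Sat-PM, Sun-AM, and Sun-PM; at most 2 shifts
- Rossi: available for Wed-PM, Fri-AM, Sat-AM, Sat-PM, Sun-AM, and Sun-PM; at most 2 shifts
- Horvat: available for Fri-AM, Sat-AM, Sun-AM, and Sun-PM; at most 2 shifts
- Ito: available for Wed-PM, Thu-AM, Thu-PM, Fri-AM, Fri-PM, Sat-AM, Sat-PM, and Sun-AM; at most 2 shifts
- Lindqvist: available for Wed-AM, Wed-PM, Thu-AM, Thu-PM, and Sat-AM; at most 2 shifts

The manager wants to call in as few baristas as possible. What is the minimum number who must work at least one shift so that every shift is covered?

12 slots to fill and no one can take more than 2, so at least ⌈12/2⌉ = 6 baristas are needed.
Zhao, Abara, Diallo, Rossi, Horvat, and Ito alone can cover everything: Wed-AM→Abara, Wed-PM→Zhao, Thu-AM→Zhao, Thu-PM→Diallo+Ito, Fri-AM→Rossi, Fri-PM→Abara, Sat-AM→Horvat, Sat-PM→Diallo, Sun-AM→Horvat+Ito, Sun-PM→Rossi.

6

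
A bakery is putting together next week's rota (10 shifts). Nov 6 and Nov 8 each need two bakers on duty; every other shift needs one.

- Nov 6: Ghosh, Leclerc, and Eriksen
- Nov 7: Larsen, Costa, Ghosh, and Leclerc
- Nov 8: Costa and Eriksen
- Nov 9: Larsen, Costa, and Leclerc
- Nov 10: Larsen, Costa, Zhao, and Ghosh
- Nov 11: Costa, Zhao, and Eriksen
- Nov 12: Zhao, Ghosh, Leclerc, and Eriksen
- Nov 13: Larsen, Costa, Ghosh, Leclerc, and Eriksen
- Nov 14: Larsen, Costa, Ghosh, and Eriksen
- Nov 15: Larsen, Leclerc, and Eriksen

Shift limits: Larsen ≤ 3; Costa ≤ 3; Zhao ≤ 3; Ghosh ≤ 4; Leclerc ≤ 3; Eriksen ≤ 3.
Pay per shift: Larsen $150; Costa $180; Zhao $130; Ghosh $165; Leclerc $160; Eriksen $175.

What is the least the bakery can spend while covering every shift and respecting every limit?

Nov 8 can only be covered by Costa and Eriksen, so that assignment is forced.
Picking the cheapest available baker for each shift independently would cost $1820, but that ignores the shift limits.
An optimal schedule: Nov 6→Leclerc+Ghosh, Nov 7→Leclerc, Nov 8→Eriksen+Costa, Nov 9→Larsen, Nov 10→Zhao, Nov 11→Zhao, Nov 12→Zhao, Nov 13→Leclerc, Nov 14→Larsen, Nov 15→Larsen.
Total: 160 + 165 + 160 + 175 + 180 + 150 + 130 + 130 + 130 + 160 + 150 + 150 = $1840.

$1840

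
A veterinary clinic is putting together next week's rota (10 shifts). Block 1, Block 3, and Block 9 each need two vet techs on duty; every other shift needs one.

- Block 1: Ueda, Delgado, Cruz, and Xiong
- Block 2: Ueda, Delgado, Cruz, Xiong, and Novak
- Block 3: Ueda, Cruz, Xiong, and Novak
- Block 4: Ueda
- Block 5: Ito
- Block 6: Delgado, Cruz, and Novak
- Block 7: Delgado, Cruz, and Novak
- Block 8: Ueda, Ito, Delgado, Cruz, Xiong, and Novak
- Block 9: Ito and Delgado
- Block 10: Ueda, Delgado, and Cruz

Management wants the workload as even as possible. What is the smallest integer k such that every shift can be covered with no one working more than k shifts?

3

With 6 vet techs and 13 worker-slots to fill, someone must work at least ⌈13/6⌉ = 3 shifts, so k ≥ 3.
k = 3 works: Block 1→Cruz+Xiong, Block 2→Ueda, Block 3→Cruz+Xiong, Block 4→Ueda, Block 5→Ito, Block 6→Delgado, Block 7→Delgado, Block 8→Ito, Block 9→Ito+Delgado, Block 10→Ueda.
Loads: Ueda 3, Ito 3, Delgado 3, Cruz 2, Xiong 2, Novak 0 — all ≤ 3.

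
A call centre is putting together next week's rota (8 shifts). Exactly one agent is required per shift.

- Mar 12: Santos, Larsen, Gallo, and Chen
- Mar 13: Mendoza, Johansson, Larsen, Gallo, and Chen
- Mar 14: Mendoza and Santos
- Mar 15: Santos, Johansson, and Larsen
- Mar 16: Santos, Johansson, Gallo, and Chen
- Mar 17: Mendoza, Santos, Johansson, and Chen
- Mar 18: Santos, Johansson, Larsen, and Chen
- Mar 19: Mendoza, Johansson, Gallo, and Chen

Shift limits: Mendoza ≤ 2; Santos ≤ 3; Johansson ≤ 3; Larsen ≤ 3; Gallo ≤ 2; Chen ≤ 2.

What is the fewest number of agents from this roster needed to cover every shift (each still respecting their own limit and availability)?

3

8 slots to fill and no one can take more than 3, so at least ⌈8/3⌉ = 3 agents are needed.
Mendoza, Santos, and Johansson alone can cover everything: Mar 12→Santos, Mar 13→Mendoza, Mar 14→Mendoza, Mar 15→Santos, Mar 16→Santos, Mar 17→Johansson, Mar 18→Johansson, Mar 19→Johansson.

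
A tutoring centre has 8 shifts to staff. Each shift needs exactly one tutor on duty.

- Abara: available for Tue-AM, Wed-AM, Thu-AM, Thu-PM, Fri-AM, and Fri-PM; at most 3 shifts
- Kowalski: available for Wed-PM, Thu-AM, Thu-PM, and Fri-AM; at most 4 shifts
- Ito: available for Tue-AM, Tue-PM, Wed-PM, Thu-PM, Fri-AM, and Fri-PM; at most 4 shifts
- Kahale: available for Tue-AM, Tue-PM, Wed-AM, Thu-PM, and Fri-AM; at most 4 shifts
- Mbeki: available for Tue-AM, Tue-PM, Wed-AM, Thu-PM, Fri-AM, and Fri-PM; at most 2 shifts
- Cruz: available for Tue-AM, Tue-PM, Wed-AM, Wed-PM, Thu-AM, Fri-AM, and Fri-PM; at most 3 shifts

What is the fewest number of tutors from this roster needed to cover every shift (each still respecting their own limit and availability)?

3

8 slots to fill and no one can take more than 4, so at least ⌈8/4⌉ = 2 tutors are needed.
No set of 2 tutors can cover every shift (each such set leaves at least one shift with no one available or exceeds a cap).
Abara, Kowalski, and Ito alone can cover everything: Tue-AM→Abara, Tue-PM→Ito, Wed-AM→Abara, Wed-PM→Kowalski, Thu-AM→Abara, Thu-PM→Kowalski, Fri-AM→Kowalski, Fri-PM→Ito.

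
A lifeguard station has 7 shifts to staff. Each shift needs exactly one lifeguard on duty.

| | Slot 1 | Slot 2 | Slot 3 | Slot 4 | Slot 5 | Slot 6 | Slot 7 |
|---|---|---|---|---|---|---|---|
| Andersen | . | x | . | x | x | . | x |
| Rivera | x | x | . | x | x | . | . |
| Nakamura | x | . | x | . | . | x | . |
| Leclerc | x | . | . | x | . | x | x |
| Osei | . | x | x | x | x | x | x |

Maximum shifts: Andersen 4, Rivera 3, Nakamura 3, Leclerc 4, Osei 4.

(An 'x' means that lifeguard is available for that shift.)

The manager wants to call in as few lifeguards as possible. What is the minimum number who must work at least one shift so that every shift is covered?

7 slots to fill and no one can take more than 4, so at least ⌈7/4⌉ = 2 lifeguards are needed.
Andersen and Nakamura alone can cover everything: Slot 1→Nakamura, Slot 2→Andersen, Slot 3→Nakamura, Slot 4→Andersen, Slot 5→Andersen, Slot 6→Nakamura, Slot 7→Andersen.

2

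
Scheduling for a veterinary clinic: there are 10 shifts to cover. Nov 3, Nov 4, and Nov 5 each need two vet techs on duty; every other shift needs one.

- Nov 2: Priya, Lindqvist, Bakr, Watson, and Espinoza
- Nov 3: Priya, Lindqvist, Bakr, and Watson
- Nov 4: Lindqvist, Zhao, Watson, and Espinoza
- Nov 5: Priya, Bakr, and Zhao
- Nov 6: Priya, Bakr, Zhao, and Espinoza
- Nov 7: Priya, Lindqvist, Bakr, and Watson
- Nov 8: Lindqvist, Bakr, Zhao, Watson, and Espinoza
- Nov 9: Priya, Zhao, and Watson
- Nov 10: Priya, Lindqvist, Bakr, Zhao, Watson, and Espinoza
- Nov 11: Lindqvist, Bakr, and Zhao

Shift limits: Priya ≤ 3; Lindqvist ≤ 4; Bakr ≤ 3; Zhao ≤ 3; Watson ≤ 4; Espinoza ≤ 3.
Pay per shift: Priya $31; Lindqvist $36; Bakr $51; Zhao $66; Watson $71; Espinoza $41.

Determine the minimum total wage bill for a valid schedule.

$513

Picking the cheapest available vet tech for each shift independently would cost $453, but that ignores the shift limits.
An optimal schedule: Nov 2→Espinoza, Nov 3→Lindqvist+Bakr, Nov 4→Lindqvist+Espinoza, Nov 5→Priya+Bakr, Nov 6→Priya, Nov 7→Lindqvist, Nov 8→Espinoza, Nov 9→Priya, Nov 10→Bakr, Nov 11→Lindqvist.
Total: 41 + 36 + 51 + 36 + 41 + 31 + 51 + 31 + 36 + 41 + 31 + 51 + 36 = $513.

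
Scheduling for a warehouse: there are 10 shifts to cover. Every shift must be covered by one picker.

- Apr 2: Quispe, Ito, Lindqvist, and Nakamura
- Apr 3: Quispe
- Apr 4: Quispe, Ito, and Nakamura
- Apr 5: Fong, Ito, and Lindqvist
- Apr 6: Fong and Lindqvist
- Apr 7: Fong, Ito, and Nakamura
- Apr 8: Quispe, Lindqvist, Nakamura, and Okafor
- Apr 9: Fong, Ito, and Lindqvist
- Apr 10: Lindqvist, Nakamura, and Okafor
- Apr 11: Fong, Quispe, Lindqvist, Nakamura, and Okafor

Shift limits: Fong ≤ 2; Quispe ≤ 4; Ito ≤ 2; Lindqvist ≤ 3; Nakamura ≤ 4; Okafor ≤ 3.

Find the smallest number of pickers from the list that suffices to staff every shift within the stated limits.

3

10 slots to fill and no one can take more than 4, so at least ⌈10/4⌉ = 3 pickers are needed.
Quispe, Lindqvist, and Nakamura alone can cover everything: Apr 2→Quispe, Apr 3→Quispe, Apr 4→Quispe, Apr 5→Lindqvist, Apr 6→Lindqvist, Apr 7→Nakamura, Apr 8→Quispe, Apr 9→Lindqvist, Apr 10→Nakamura, Apr 11→Nakamura.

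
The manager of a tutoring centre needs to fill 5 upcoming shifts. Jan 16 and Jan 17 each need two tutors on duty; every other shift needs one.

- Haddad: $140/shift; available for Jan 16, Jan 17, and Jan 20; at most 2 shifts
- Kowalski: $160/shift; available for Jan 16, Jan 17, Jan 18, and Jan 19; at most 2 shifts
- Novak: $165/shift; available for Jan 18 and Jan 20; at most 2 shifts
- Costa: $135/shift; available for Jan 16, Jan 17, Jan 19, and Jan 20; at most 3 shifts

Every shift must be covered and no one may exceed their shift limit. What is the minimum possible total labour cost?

$1005

Picking the cheapest available tutor for each shift independently would cost $980, but that ignores the shift limits.
An optimal schedule: Jan 16→Costa+Haddad, Jan 17→Costa+Kowalski, Jan 18→Kowalski, Jan 19→Costa, Jan 20→Haddad.
Total: 135 + 140 + 135 + 160 + 160 + 135 + 140 = $1005.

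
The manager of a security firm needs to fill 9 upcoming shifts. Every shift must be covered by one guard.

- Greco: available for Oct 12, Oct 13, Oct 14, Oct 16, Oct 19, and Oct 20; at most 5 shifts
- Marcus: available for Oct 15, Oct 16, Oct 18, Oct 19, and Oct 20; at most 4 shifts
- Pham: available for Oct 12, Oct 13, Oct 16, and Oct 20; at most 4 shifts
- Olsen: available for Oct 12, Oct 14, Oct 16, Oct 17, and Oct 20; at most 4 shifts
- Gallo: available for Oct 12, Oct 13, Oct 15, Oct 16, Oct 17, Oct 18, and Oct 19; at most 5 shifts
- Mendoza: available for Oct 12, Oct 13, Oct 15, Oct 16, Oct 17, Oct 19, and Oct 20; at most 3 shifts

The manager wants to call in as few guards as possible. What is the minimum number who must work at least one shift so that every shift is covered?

9 slots to fill and no one can take more than 5, so at least ⌈9/5⌉ = 2 guards are needed.
Greco and Gallo alone can cover everything: Oct 12→Greco, Oct 13→Greco, Oct 14→Greco, Oct 15→Gallo, Oct 16→Greco, Oct 17→Gallo, Oct 18→Gallo, Oct 19→Gallo, Oct 20→Greco.

2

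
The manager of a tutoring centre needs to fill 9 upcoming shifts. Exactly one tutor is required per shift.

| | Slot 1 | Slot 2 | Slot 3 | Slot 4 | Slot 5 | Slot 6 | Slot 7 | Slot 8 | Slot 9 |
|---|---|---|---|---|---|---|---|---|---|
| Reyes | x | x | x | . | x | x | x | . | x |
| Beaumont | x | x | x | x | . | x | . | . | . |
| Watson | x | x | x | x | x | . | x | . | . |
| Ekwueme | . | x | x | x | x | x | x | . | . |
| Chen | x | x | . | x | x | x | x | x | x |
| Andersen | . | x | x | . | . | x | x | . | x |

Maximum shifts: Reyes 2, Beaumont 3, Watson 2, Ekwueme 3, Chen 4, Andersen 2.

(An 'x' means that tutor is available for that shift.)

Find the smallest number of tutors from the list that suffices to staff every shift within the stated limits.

3

9 slots to fill and no one can take more than 4, so at least ⌈9/4⌉ = 3 tutors are needed.
Reyes, Beaumont, and Chen alone can cover everything: Slot 1→Beaumont, Slot 2→Beaumont, Slot 3→Reyes, Slot 4→Beaumont, Slot 5→Reyes, Slot 6→Chen, Slot 7→Chen, Slot 8→Chen, Slot 9→Chen.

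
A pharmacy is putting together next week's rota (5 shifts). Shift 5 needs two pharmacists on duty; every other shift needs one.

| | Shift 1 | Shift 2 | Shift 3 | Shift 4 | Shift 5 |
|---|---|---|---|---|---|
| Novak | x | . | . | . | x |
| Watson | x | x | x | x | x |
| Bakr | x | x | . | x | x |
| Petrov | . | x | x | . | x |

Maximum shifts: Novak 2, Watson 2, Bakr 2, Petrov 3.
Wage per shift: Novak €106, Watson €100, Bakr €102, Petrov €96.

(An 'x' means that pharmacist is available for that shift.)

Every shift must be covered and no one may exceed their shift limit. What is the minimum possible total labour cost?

€590

Picking the cheapest available pharmacist for each shift independently would cost €588, but that ignores the shift limits.
An optimal schedule: Shift 1→Watson, Shift 2→Petrov, Shift 3→Petrov, Shift 4→Watson, Shift 5→Petrov+Bakr.
Total: 100 + 96 + 96 + 100 + 96 + 102 = €590.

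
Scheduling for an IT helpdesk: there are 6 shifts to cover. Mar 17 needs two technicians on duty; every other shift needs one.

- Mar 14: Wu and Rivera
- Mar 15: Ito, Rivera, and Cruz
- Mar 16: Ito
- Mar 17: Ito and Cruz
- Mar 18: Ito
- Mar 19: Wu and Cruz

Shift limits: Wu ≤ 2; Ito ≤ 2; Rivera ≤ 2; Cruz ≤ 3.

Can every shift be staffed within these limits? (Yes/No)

No

Total capacity is 9 and 7 slots are needed, so capacity alone doesn't rule it out.
Shifts {Mar 16, Mar 17, Mar 18} need 4 worker-slots in total, but the technicians available for any of those shifts (Ito and Cruz) can supply at most 3 among them. So no valid schedule exists.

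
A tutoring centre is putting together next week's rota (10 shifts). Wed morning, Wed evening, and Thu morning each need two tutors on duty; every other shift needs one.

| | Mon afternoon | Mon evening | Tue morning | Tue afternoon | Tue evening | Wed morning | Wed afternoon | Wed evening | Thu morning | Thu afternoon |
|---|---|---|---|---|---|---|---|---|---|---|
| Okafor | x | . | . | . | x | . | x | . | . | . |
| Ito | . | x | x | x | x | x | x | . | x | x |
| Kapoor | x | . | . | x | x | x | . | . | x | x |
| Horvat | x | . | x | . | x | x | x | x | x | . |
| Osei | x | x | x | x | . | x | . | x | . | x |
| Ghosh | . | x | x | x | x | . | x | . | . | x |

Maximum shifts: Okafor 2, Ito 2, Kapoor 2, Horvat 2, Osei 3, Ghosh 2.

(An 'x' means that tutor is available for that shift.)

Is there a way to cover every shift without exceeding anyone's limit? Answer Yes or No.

Yes

Wed evening can only be covered by Horvat and Osei, so that assignment is forced.
One valid schedule: Mon afternoon→Okafor, Mon evening→Ito, Tue morning→Horvat, Tue afternoon→Osei, Tue evening→Ghosh, Wed morning→Kapoor+Osei, Wed afternoon→Okafor, Wed evening→Horvat+Osei, Thu morning→Ito+Kapoor, Thu afternoon→Ghosh.
Loads: Okafor 2/2, Ito 2/2, Kapoor 2/2, Horvat 2/2, Osei 3/3, Ghosh 2/2 — all within limits.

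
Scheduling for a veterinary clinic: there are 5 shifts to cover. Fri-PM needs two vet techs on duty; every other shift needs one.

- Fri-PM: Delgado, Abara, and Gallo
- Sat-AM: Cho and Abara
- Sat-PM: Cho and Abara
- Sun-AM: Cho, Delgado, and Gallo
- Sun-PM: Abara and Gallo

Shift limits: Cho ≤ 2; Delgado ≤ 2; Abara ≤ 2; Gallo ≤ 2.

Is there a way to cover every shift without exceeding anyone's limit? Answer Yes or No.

One valid schedule: Fri-PM→Delgado+Abara, Sat-AM→Cho, Sat-PM→Cho, Sun-AM→Delgado, Sun-PM→Abara.
Loads: Cho 2/2, Delgado 2/2, Abara 2/2, Gallo 0/2 — all within limits.

Yes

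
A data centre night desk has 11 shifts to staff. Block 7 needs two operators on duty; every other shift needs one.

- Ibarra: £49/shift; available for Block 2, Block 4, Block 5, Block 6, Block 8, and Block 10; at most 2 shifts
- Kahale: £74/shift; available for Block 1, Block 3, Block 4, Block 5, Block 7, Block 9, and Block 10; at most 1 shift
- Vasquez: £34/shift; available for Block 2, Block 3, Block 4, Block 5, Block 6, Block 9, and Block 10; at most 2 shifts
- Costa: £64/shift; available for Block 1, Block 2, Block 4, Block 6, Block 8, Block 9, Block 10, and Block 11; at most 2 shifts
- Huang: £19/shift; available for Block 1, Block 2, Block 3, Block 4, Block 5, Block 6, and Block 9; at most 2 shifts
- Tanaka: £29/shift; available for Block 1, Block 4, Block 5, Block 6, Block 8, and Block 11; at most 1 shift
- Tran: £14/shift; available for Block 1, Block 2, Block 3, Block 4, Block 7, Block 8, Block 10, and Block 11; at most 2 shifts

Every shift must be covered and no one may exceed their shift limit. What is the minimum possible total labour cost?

Block 7 can only be covered by Kahale and Tran, so that assignment is forced.
Picking the cheapest available operator for each shift independently would cost £243, but that ignores the shift limits.
An optimal schedule: Block 1→Costa, Block 2→Ibarra, Block 3→Vasquez, Block 4→Tanaka, Block 5→Huang, Block 6→Huang, Block 7→Kahale+Tran, Block 8→Ibarra, Block 9→Vasquez, Block 10→Tran, Block 11→Costa.
Total: 64 + 49 + 34 + 29 + 19 + 19 + 74 + 14 + 49 + 34 + 14 + 64 = £463.

£463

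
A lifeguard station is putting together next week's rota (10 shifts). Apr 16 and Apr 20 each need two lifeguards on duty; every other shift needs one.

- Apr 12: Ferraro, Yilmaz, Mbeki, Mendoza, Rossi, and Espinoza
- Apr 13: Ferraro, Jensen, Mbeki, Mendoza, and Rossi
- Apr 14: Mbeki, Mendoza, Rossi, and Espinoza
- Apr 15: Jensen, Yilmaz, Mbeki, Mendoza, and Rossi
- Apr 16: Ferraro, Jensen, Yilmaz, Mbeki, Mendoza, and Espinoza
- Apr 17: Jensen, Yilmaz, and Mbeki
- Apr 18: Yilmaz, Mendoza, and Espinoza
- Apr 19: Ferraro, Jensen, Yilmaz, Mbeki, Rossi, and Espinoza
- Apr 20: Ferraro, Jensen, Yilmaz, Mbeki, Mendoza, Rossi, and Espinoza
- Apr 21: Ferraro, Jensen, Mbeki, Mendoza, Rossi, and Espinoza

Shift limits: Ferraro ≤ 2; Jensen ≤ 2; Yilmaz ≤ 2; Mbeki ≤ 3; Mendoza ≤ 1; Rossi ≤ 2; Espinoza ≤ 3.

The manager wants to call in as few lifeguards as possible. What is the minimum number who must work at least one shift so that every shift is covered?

12 slots to fill and no one can take more than 3, so at least ⌈12/3⌉ = 4 lifeguards are needed.
Any 4 lifeguards together have capacity at most 3+3+2+2 = 10 < 12 slots, so 4 can never suffice.
Ferraro, Jensen, Yilmaz, Mbeki, and Espinoza alone can cover everything: Apr 12→Ferraro, Apr 13→Ferraro, Apr 14→Mbeki, Apr 15→Jensen, Apr 16→Yilmaz+Espinoza, Apr 17→Jensen, Apr 18→Yilmaz, Apr 19→Espinoza, Apr 20→Mbeki+Espinoza, Apr 21→Mbeki.

5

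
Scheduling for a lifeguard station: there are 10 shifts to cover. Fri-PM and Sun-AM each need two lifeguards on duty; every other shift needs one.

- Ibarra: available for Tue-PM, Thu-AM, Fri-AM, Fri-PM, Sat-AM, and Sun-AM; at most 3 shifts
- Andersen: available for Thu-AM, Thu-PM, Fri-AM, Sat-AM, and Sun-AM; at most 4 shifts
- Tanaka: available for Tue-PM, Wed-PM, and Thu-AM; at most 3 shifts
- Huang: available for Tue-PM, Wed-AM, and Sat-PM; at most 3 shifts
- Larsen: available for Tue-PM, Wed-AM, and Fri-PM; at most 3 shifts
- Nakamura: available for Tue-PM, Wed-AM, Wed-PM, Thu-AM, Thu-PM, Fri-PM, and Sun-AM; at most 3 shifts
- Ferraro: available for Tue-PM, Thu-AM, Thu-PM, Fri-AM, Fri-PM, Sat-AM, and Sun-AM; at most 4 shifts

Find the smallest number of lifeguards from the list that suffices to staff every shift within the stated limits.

4

12 slots to fill and no one can take more than 4, so at least ⌈12/4⌉ = 3 lifeguards are needed.
Any 3 lifeguards together have capacity at most 4+4+3 = 11 < 12 slots, so 3 can never suffice.
Ibarra, Andersen, Huang, and Nakamura alone can cover everything: Tue-PM→Huang, Wed-AM→Huang, Wed-PM→Nakamura, Thu-AM→Andersen, Thu-PM→Andersen, Fri-AM→Ibarra, Fri-PM→Ibarra+Nakamura, Sat-AM→Ibarra, Sat-PM→Huang, Sun-AM→Andersen+Nakamura.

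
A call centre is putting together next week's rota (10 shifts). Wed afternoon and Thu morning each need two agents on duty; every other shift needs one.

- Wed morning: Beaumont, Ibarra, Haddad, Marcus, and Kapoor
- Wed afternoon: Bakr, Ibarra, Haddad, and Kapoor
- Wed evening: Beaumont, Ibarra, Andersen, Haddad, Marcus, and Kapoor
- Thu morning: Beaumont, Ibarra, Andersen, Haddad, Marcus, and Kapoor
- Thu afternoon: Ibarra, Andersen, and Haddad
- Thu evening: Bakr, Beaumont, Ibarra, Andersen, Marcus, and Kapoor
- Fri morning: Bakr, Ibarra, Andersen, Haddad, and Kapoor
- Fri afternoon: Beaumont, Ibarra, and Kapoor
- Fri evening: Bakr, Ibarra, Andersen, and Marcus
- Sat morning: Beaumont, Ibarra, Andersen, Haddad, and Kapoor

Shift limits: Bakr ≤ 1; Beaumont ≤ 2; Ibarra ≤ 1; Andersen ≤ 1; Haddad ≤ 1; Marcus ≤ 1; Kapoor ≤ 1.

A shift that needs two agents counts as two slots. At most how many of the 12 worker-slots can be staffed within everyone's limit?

Total capacity across all agents is 1+2+1+1+1+1+1 = 8, and 12 slots are needed, so at most 8 can be filled.
An assignment achieving 8: Wed morning→Beaumont, Wed afternoon→Bakr+Haddad, Wed evening→Marcus, Thu afternoon→Ibarra, Fri morning→Kapoor, Fri afternoon→Beaumont, Fri evening→Andersen.
Loads: Bakr 1/1, Beaumont 2/2, Ibarra 1/1, Andersen 1/1, Haddad 1/1, Marcus 1/1, Kapoor 1/1.

8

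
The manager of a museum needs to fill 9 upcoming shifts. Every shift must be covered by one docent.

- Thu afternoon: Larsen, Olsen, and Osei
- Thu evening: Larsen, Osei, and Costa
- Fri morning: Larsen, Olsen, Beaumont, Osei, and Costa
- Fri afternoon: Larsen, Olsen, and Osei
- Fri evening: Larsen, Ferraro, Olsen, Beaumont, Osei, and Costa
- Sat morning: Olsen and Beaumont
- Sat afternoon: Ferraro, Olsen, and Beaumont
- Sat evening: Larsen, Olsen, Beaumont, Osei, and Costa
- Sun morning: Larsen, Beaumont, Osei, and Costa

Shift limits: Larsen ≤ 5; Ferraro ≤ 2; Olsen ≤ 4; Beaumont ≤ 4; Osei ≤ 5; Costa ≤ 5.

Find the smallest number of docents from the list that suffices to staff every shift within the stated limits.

9 slots to fill and no one can take more than 5, so at least ⌈9/5⌉ = 2 docents are needed.
Larsen and Olsen alone can cover everything: Thu afternoon→Larsen, Thu evening→Larsen, Fri morning→Larsen, Fri afternoon→Larsen, Fri evening→Olsen, Sat morning→Olsen, Sat afternoon→Olsen, Sat evening→Olsen, Sun morning→Larsen.

2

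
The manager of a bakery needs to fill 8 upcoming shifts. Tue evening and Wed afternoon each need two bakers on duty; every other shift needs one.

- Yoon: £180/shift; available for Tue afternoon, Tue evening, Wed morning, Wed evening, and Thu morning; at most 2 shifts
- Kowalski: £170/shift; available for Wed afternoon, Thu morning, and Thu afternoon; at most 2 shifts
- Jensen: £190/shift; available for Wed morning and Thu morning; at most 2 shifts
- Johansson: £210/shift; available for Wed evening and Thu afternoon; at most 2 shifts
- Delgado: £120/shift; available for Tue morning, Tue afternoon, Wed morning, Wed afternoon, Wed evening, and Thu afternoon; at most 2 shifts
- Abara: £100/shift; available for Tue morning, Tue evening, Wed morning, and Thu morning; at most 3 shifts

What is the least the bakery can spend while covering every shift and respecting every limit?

£1430

Tue evening can only be covered by Yoon and Abara, so that assignment is forced.
Wed afternoon can only be covered by Kowalski and Delgado, so that assignment is forced.
Picking the cheapest available baker for each shift independently would cost £1230, but that ignores the shift limits.
An optimal schedule: Tue morning→Abara, Tue afternoon→Delgado, Tue evening→Abara+Yoon, Wed morning→Abara, Wed afternoon→Delgado+Kowalski, Wed evening→Yoon, Thu morning→Jensen, Thu afternoon→Kowalski.
Total: 100 + 120 + 100 + 180 + 100 + 120 + 170 + 180 + 190 + 170 = £1430.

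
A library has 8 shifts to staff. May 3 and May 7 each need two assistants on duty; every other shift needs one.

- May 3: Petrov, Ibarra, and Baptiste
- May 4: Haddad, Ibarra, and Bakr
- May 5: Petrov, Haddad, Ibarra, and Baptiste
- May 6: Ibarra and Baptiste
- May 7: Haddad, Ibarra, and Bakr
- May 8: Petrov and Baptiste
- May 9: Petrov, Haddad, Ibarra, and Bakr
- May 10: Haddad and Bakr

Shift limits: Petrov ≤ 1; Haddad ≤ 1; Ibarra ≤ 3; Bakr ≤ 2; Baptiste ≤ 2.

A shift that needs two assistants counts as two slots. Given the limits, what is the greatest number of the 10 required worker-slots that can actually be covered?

9

Total capacity across all assistants is 1+1+3+2+2 = 9, and 10 slots are needed, so at most 9 can be filled.
An assignment achieving 9: May 3→Ibarra+Baptiste, May 4→Ibarra, May 5→Baptiste, May 6→Ibarra, May 7→Bakr, May 8→Petrov, May 9→Bakr, May 10→Haddad.
Loads: Petrov 1/1, Haddad 1/1, Ibarra 3/3, Bakr 2/2, Baptiste 2/2.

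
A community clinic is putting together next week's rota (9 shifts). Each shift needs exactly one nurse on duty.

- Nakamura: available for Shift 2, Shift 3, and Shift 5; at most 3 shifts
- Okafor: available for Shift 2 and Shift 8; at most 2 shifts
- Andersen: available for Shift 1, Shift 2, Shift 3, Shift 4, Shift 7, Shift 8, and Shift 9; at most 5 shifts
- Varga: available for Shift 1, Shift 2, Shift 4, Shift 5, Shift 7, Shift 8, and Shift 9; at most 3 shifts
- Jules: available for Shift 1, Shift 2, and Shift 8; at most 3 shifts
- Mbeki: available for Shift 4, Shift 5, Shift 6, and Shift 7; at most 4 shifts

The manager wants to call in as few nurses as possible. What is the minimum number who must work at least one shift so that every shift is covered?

9 slots to fill and no one can take more than 5, so at least ⌈9/5⌉ = 2 nurses are needed.
Andersen and Mbeki alone can cover everything: Shift 1→Andersen, Shift 2→Andersen, Shift 3→Andersen, Shift 4→Mbeki, Shift 5→Mbeki, Shift 6→Mbeki, Shift 7→Mbeki, Shift 8→Andersen, Shift 9→Andersen.

2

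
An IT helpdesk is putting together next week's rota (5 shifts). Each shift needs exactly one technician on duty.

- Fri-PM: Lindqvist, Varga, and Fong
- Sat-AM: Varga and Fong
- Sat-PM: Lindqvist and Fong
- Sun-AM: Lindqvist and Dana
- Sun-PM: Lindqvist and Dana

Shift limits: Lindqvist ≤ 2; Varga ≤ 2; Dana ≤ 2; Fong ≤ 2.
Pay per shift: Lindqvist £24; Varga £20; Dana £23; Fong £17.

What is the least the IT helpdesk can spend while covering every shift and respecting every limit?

£100

Picking the cheapest available technician for each shift independently would cost £97, but that ignores the shift limits.
An optimal schedule: Fri-PM→Varga, Sat-AM→Fong, Sat-PM→Fong, Sun-AM→Dana, Sun-PM→Dana.
Total: 20 + 17 + 17 + 23 + 23 = £100.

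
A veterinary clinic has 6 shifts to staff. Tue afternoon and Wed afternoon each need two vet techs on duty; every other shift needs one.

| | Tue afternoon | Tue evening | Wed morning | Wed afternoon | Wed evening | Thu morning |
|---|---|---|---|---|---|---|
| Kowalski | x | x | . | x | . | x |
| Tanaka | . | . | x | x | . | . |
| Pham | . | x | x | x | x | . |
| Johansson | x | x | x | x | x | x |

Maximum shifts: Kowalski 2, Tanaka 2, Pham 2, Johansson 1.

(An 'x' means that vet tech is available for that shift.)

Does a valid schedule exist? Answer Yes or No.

Shifts {Tue afternoon, Tue evening, Wed afternoon, Wed evening, Thu morning} need 7 worker-slots in total, but the vet techs available for any of those shifts (Kowalski, Tanaka, Pham, and Johansson) can supply at most 6 among them. So no valid schedule exists.

No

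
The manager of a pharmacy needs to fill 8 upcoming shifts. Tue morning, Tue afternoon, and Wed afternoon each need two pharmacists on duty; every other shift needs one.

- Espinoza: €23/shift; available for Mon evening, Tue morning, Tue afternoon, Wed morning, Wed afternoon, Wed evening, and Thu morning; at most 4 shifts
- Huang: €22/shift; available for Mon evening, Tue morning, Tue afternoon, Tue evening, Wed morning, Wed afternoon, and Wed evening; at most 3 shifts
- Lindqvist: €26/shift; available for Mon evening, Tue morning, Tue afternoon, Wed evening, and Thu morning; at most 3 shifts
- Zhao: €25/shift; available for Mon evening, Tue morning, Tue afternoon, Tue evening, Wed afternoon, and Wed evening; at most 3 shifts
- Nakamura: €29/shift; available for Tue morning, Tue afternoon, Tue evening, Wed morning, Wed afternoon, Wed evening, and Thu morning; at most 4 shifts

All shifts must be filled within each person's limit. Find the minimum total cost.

Picking the cheapest available pharmacist for each shift independently would cost €246, but that ignores the shift limits.
An optimal schedule: Mon evening→Huang, Tue morning→Espinoza+Zhao, Tue afternoon→Zhao+Lindqvist, Tue evening→Huang, Wed morning→Huang, Wed afternoon→Espinoza+Zhao, Wed evening→Espinoza, Thu morning→Espinoza.
Total: 22 + 23 + 25 + 25 + 26 + 22 + 22 + 23 + 25 + 23 + 23 = €259.

€259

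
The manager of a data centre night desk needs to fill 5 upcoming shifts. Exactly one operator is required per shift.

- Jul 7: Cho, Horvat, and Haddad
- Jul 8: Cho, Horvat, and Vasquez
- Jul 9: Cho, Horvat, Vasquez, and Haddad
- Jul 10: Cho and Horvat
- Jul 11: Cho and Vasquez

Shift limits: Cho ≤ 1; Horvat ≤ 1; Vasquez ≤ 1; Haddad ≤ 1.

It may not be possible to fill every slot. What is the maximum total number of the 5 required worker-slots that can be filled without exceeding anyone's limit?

4

Total capacity across all operators is 1+1+1+1 = 4, and 5 slots are needed, so at most 4 can be filled.
An assignment achieving 4: Jul 7→Horvat, Jul 9→Haddad, Jul 10→Cho, Jul 11→Vasquez.
Loads: Cho 1/1, Horvat 1/1, Vasquez 1/1, Haddad 1/1.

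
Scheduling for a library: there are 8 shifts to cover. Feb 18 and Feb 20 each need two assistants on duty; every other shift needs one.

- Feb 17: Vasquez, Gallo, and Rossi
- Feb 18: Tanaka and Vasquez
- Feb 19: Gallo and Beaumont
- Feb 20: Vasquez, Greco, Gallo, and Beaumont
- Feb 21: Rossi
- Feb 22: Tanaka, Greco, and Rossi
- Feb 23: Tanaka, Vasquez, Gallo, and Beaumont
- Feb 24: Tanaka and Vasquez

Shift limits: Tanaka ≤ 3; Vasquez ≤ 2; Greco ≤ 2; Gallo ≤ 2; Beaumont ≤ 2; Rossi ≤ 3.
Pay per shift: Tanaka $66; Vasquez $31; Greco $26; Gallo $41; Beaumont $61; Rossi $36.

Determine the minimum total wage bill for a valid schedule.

Feb 18 can only be covered by Tanaka and Vasquez, so that assignment is forced.
Feb 21 can only be covered by Rossi, so that assignment is forced.
Picking the cheapest available assistant for each shift independently would cost $350, but that ignores the shift limits.
An optimal schedule: Feb 17→Rossi, Feb 18→Vasquez+Tanaka, Feb 19→Gallo, Feb 20→Greco+Beaumont, Feb 21→Rossi, Feb 22→Greco, Feb 23→Gallo, Feb 24→Vasquez.
Total: 36 + 31 + 66 + 41 + 26 + 61 + 36 + 26 + 41 + 31 = $395.

$395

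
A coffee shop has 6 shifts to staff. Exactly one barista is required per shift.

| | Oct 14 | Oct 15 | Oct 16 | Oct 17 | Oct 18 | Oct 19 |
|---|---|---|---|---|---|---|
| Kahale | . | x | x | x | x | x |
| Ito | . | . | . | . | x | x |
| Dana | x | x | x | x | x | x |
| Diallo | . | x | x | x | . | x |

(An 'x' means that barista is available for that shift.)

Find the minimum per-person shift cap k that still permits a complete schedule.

With 4 baristas and 6 worker-slots to fill, someone must work at least ⌈6/4⌉ = 2 shifts, so k ≥ 2.
k = 2 works: Oct 14→Dana, Oct 15→Kahale, Oct 16→Kahale, Oct 17→Dana, Oct 18→Ito, Oct 19→Ito.
Loads: Kahale 2, Ito 2, Dana 2, Diallo 0 — all ≤ 2.

2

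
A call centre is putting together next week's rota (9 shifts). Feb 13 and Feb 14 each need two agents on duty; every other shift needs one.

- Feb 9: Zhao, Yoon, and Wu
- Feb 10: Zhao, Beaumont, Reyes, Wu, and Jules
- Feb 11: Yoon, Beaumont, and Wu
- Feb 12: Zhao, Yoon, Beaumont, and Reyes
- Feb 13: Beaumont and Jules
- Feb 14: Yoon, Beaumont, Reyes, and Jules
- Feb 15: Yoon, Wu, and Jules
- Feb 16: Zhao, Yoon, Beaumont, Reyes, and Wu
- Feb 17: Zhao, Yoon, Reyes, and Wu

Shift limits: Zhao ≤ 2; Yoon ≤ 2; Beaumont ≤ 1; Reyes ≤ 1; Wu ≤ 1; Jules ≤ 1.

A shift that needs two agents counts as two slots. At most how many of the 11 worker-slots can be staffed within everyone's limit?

8

Total capacity across all agents is 2+2+1+1+1+1 = 8, and 11 slots are needed, so at most 8 can be filled.
An assignment achieving 8: Feb 9→Zhao, Feb 11→Yoon, Feb 12→Zhao, Feb 13→Beaumont+Jules, Feb 14→Reyes, Feb 15→Yoon, Feb 17→Wu.
Loads: Zhao 2/2, Yoon 2/2, Beaumont 1/1, Reyes 1/1, Wu 1/1, Jules 1/1.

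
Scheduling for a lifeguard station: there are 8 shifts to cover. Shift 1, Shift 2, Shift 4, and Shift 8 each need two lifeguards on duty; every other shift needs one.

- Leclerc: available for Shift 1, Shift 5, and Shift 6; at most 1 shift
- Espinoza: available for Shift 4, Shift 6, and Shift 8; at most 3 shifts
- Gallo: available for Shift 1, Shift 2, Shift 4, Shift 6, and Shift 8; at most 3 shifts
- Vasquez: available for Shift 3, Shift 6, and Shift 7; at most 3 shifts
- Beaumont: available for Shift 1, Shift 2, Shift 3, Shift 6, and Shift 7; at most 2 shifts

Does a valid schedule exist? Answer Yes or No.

Total capacity is 12 and 12 slots are needed, so capacity alone doesn't rule it out.
Shifts {Shift 1, Shift 2, Shift 4, Shift 5, Shift 8} need 9 worker-slots in total, but the lifeguards available for any of those shifts (Leclerc, Espinoza, Gallo, and Beaumont) can supply at most 8 among them. So no valid schedule exists.

No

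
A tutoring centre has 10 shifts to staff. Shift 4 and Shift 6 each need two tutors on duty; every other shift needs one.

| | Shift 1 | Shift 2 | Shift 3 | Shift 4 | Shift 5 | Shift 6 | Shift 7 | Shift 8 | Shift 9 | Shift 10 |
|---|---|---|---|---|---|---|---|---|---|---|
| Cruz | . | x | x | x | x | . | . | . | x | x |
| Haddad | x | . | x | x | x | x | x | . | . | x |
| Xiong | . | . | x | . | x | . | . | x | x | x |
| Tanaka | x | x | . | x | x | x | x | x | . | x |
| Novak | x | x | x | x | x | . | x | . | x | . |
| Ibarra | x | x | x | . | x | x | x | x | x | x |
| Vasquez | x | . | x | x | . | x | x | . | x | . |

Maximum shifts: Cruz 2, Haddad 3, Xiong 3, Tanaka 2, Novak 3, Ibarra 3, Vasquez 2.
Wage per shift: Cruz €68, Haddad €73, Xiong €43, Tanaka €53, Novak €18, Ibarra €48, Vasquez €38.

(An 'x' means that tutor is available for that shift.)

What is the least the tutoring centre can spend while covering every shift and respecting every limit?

Picking the cheapest available tutor for each shift independently would cost €336, but that ignores the shift limits.
An optimal schedule: Shift 1→Novak, Shift 2→Novak, Shift 3→Ibarra, Shift 4→Vasquez+Tanaka, Shift 5→Ibarra, Shift 6→Vasquez+Ibarra, Shift 7→Novak, Shift 8→Xiong, Shift 9→Xiong, Shift 10→Xiong.
Total: 18 + 18 + 48 + 38 + 53 + 48 + 38 + 48 + 18 + 43 + 43 + 43 = €456.

€456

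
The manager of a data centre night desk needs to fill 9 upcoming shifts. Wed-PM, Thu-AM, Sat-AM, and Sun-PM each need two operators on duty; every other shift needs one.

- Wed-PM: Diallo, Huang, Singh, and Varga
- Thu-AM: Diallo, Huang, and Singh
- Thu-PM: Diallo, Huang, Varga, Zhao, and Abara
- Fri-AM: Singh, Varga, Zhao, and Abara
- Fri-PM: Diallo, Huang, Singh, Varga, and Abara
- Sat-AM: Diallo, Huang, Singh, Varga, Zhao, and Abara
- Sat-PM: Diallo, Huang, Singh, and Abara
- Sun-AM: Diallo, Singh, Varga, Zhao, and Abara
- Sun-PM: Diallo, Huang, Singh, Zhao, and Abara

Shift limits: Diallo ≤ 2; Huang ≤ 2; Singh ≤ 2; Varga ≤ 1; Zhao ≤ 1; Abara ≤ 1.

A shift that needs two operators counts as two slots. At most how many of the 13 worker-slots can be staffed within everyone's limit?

9

Total capacity across all operators is 2+2+2+1+1+1 = 9, and 13 slots are needed, so at most 9 can be filled.
An assignment achieving 9: Wed-PM→Diallo+Huang, Thu-AM→Diallo+Huang, Thu-PM→Varga, Fri-AM→Singh, Fri-PM→Abara, Sat-PM→Singh, Sun-AM→Zhao.
Loads: Diallo 2/2, Huang 2/2, Singh 2/2, Varga 1/1, Zhao 1/1, Abara 1/1.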